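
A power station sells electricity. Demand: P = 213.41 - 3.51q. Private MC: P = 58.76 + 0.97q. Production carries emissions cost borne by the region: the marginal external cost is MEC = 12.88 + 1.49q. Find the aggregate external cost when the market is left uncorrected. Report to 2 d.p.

1332.39

Market equilibrium (private): 58.76 + 0.97q = 213.41 - 3.51q → q_m = 34.5201.
Total external cost = ∫₀^{q_m} (12.88 + 1.49q) dq = 12.88×34.5201 + ½×1.49×34.5201² = 1332.3887.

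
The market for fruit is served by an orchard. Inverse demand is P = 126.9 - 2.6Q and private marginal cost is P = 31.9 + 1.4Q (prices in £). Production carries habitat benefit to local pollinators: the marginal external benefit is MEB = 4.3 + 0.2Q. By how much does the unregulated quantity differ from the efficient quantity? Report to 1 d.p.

2.4 units

Market equilibrium (private): 31.9 + 1.4Q = 126.9 - 2.6Q → Q_m = 23.7500.
Social marginal cost = private MC − MEB = 27.6 + 1.2Q.
Set SMC = demand: 27.6 + 1.2Q = 126.9 - 2.6Q → Q* = 26.1316.
Gap = |23.7500 − 26.1316| = 2.3816.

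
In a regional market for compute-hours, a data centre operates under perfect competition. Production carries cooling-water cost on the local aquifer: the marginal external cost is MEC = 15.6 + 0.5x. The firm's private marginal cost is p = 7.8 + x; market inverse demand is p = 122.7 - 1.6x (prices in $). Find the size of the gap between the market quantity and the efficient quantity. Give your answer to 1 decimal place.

12.2 units

Market equilibrium (private): 7.8 + x = 122.7 - 1.6x → x_m = 44.1923.
Social marginal cost = private MC + MEC = 23.4 + 1.5x.
Set SMC = demand: 23.4 + 1.5x = 122.7 - 1.6x → x* = 32.0323.
Gap = |44.1923 − 32.0323| = 12.1600.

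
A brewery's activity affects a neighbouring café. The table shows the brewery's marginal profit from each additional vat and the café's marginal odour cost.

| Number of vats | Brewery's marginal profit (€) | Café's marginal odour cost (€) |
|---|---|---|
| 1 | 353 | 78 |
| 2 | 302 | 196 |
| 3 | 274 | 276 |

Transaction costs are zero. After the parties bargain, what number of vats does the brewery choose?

Bargaining reaches the level where marginal profit last exceeds marginal odour cost.
That holds through level 2 (302 ≥ 196) but not at 3 (274 < 276).

2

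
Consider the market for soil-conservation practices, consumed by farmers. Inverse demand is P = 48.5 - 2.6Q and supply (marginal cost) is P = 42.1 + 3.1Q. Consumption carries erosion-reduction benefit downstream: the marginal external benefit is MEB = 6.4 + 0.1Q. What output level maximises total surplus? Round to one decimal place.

Social marginal benefit = demand + MEB = 54.9 - 2.5Q.
Set SMB = MC: 54.9 - 2.5Q = 42.1 + 3.1Q → Q* = 2.2857.

Q* = 2.3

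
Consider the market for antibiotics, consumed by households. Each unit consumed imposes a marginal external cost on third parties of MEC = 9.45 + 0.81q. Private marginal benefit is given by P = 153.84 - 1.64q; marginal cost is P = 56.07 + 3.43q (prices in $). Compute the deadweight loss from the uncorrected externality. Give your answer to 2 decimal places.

Market equilibrium (private): 56.07 + 3.43q = 153.84 - 1.64q → q_m = 19.2840.
Social marginal benefit = demand − MEC = 144.39 - 2.45q.
Set SMB = MC: 144.39 - 2.45q = 56.07 + 3.43q → q* = 15.0204.
Between q* and q_m the wedge MC − SMB runs linearly from 0 to MEC(q_m), so the loss is a triangle.
DWL = ½ × 4.2636 × 25.0701 = 53.4444.

DWL = $53.44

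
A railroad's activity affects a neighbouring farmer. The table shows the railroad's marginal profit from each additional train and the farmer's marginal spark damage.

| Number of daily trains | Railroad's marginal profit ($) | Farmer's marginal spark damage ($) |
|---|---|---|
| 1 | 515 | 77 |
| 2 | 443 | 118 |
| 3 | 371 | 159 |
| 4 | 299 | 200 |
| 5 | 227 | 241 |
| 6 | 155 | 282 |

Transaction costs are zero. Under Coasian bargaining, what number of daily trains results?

Bargaining reaches the level where marginal profit last exceeds marginal spark damage.
That holds through level 4 (299 ≥ 200) but not at 5 (227 < 241).

4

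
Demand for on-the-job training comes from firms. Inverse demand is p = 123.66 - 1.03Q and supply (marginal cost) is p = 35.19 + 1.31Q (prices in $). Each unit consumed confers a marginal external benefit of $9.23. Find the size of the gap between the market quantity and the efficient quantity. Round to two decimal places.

Market equilibrium (private): 35.19 + 1.31Q = 123.66 - 1.03Q → Q_m = 37.8077.
Social marginal benefit = demand + MEB = 132.89 - 1.03Q.
Set SMB = MC: 132.89 - 1.03Q = 35.19 + 1.31Q → Q* = 41.7521.
Gap = |37.8077 − 41.7521| = 3.9444.

3.94 units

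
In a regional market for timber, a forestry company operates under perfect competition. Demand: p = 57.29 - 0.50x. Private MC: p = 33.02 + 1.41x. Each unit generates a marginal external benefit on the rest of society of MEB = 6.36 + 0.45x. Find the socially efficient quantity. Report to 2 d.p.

x* = 20.98

Social marginal cost = private MC − MEB = 26.66 + 0.96x.
Set SMC = demand: 26.66 + 0.96x = 57.29 - 0.50x → x* = 20.9795.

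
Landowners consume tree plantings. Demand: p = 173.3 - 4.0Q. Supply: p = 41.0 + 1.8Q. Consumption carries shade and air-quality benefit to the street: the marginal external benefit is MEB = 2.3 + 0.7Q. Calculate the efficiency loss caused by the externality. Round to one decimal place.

Market equilibrium (private): 41.0 + 1.8Q = 173.3 - 4.0Q → Q_m = 22.8103.
Social marginal benefit = demand + MEB = 175.6 - 3.3Q.
Set SMB = MC: 175.6 - 3.3Q = 41.0 + 1.8Q → Q* = 26.3922.
Between Q* and Q_m the wedge SMB − MC runs linearly from 0 to MEB(Q_m), so the loss is a triangle.
DWL = ½ × 3.5819 × 18.2672 = 32.7156.

DWL = 32.7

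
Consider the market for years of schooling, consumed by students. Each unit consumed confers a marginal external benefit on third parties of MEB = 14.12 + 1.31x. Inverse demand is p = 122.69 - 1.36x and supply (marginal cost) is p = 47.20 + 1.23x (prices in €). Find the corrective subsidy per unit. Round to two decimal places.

subsidy = €105.83 per unit

Social marginal benefit = demand + MEB = 136.81 - 0.05x.
Set SMB = MC: 136.81 - 0.05x = 47.20 + 1.23x → x* = 70.0078.
The Pigouvian subsidy equals MEB at x*: 14.12 + 1.31×70.0078 = 105.8302.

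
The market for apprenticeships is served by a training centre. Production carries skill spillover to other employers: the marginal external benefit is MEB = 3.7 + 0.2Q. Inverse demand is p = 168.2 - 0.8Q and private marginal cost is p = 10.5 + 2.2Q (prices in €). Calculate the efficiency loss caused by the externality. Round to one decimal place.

DWL = €36.1

Market equilibrium (private): 10.5 + 2.2Q = 168.2 - 0.8Q → Q_m = 52.5667.
Social marginal cost = private MC − MEB = 6.8 + 2.0Q.
Set SMC = demand: 6.8 + 2.0Q = 168.2 - 0.8Q → Q* = 57.6429.
The welfare-loss triangle has base |Q_m − Q*| and height MEB(Q_m) (the vertical gap between SMC and demand is zero at Q* and MEB at Q_m).
DWL = ½ × 5.0762 × 14.2133 = 36.0748.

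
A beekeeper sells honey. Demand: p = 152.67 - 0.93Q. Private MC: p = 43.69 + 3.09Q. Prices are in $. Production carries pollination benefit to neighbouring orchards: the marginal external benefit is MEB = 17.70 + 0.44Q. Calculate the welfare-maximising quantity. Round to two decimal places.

Social marginal cost = private MC − MEB = 25.99 + 2.65Q.
Set SMC = demand: 25.99 + 2.65Q = 152.67 - 0.93Q → Q* = 35.3855.

Q* = 35.39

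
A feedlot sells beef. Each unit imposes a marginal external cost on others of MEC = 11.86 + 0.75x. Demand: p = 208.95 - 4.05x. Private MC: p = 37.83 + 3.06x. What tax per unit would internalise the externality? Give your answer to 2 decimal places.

Social marginal cost = private MC + MEC = 49.69 + 3.81x.
Set SMC = demand: 49.69 + 3.81x = 208.95 - 4.05x → x* = 20.2621.
The Pigouvian tax equals MEC at x*: 11.86 + 0.75×20.2621 = 27.0566.

tax = 27.06 per unit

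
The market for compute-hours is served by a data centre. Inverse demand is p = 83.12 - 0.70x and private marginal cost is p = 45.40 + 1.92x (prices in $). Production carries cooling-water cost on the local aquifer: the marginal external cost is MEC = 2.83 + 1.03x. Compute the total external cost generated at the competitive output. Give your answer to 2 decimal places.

Market equilibrium (private): 45.40 + 1.92x = 83.12 - 0.70x → x_m = 14.3969.
Total external cost = ∫₀^{x_m} (2.83 + 1.03x) dx = 2.83×14.3969 + ½×1.03×14.3969² = 147.4877.

$147.49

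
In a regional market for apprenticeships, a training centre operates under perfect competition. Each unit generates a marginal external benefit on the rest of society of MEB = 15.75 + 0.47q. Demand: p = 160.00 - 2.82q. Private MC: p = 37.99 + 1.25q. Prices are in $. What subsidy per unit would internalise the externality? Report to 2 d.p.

subsidy = $33.74 per unit

Social marginal cost = private MC − MEB = 22.24 + 0.78q.
Set SMC = demand: 22.24 + 0.78q = 160.00 - 2.82q → q* = 38.2667.
The Pigouvian subsidy equals MEB at q*: 15.75 + 0.47×38.2667 = 33.7353.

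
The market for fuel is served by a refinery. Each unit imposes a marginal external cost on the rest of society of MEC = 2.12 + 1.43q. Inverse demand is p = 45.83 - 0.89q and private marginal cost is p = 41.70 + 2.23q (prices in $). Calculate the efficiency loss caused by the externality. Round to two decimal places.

DWL = $1.77

Market equilibrium (private): 41.70 + 2.23q = 45.83 - 0.89q → q_m = 1.3237.
Social marginal cost = private MC + MEC = 43.82 + 3.66q.
Set SMC = demand: 43.82 + 3.66q = 45.83 - 0.89q → q* = 0.4418.
The welfare-loss triangle has base |q_m − q*| and height MEC(q_m) (the vertical gap between SMC and demand is zero at q* and MEC at q_m).
DWL = ½ × 0.8819 × 4.0129 = 1.7695.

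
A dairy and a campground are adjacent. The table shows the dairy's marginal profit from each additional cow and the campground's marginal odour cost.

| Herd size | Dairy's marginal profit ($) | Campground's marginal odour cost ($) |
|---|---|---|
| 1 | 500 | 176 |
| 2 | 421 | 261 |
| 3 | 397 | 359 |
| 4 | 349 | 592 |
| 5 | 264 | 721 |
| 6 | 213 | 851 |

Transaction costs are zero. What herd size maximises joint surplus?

3

Bargaining reaches the level where marginal profit last exceeds marginal odour cost.
That holds through level 3 (397 ≥ 359) but not at 4 (349 < 592).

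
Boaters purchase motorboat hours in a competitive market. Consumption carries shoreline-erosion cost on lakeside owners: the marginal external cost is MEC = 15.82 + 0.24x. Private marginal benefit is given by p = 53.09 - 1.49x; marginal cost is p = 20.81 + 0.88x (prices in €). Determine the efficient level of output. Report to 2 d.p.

x* = 6.31

Social marginal benefit = demand − MEC = 37.27 - 1.73x.
Set SMB = MC: 37.27 - 1.73x = 20.81 + 0.88x → x* = 6.3065.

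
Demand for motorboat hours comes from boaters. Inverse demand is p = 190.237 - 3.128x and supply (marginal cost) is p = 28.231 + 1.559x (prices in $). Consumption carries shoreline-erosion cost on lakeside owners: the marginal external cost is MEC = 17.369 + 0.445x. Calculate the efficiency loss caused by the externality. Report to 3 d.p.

DWL = $104.500

Market equilibrium (private): 28.231 + 1.559x = 190.237 - 3.128x → x_m = 34.5650.
Social marginal benefit = demand − MEC = 172.868 - 3.573x.
Set SMB = MC: 172.868 - 3.573x = 28.231 + 1.559x → x* = 28.1834.
The welfare-loss triangle has base |x_m − x*| and height MEC(x_m) (the vertical gap between SMB and MC is zero at x* and MEC at x_m).
DWL = ½ × 6.3816 × 32.7504 = 104.5000.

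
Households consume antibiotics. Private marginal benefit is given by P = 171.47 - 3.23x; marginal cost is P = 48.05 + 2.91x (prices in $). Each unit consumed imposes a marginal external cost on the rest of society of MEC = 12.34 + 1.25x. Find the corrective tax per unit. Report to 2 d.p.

tax = $31.13 per unit

Social marginal benefit = demand − MEC = 159.13 - 4.48x.
Set SMB = MC: 159.13 - 4.48x = 48.05 + 2.91x → x* = 15.0311.
The Pigouvian tax equals MEC at x*: 12.34 + 1.25×15.0311 = 31.1289.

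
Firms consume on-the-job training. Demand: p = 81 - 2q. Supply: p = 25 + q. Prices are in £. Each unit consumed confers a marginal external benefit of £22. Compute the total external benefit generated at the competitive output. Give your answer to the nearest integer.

£411

Market equilibrium (private): 25 + q = 81 - 2q → q_m = 18.6667.
Total external benefit = MEB × q_m = 22 × 18.6667 = 410.6674.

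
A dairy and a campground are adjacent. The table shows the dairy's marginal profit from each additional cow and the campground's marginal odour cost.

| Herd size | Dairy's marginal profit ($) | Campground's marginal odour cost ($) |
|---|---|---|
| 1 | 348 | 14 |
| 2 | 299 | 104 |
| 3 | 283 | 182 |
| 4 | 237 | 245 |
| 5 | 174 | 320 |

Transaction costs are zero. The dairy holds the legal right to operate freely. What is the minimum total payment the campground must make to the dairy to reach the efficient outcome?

$411

Left alone the dairy would choose level 5 (marginal profit stays positive).
Efficient level: k* = 3 (marginal profit ≥ marginal odour cost through 3).
The campground must at least cover the dairy's forgone profit from cutting 5→3: 237 + 174 = 411.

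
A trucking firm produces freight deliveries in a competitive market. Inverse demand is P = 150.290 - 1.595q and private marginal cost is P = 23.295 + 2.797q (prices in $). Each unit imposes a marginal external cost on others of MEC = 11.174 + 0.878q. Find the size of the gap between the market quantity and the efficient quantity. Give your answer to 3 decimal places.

6.938 units

Market equilibrium (private): 23.295 + 2.797q = 150.290 - 1.595q → q_m = 28.9151.
Social marginal cost = private MC + MEC = 34.469 + 3.675q.
Set SMC = demand: 34.469 + 3.675q = 150.290 - 1.595q → q* = 21.9774.
Gap = |28.9151 − 21.9774| = 6.9377.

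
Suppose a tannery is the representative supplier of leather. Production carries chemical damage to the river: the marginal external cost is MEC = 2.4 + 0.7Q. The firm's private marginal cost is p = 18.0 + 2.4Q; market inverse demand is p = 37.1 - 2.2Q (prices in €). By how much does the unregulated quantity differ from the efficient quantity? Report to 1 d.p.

1.0 units

Market equilibrium (private): 18.0 + 2.4Q = 37.1 - 2.2Q → Q_m = 4.1522.
Social marginal cost = private MC + MEC = 20.4 + 3.1Q.
Set SMC = demand: 20.4 + 3.1Q = 37.1 - 2.2Q → Q* = 3.1509.
Gap = |4.1522 − 3.1509| = 1.0013.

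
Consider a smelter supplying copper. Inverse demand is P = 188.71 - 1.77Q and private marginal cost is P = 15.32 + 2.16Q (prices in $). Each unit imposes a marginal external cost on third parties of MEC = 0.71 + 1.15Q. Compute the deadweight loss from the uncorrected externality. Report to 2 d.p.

DWL = $260.52

Market equilibrium (private): 15.32 + 2.16Q = 188.71 - 1.77Q → Q_m = 44.1196.
Social marginal cost = private MC + MEC = 16.03 + 3.31Q.
Set SMC = demand: 16.03 + 3.31Q = 188.71 - 1.77Q → Q* = 33.9921.
The loss is the area between SMC and demand from Q* to Q_m; with linear curves that's a triangle of height MEC(Q_m).
DWL = ½ × 10.1275 × 51.4475 = 260.5173.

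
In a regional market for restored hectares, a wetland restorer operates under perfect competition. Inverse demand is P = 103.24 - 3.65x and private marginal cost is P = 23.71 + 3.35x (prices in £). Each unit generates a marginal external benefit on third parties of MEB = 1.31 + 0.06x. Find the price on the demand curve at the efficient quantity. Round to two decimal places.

P = £60.72

Social marginal cost = private MC − MEB = 22.40 + 3.29x.
Set SMC = demand: 22.40 + 3.29x = 103.24 - 3.65x → x* = 11.6484.
Consumer price on the demand curve at x*: 103.24 − 3.65×11.6484 = 60.7233.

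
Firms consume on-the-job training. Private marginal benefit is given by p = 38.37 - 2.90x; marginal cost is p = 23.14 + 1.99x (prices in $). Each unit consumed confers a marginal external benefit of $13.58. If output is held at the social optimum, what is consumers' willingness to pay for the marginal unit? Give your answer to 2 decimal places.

Social marginal benefit = demand + MEB = 51.95 - 2.90x.
Set SMB = MC: 51.95 - 2.90x = 23.14 + 1.99x → x* = 5.8916.
Consumer price on the demand curve at x*: 38.37 − 2.90×5.8916 = 21.2844.

P = $21.28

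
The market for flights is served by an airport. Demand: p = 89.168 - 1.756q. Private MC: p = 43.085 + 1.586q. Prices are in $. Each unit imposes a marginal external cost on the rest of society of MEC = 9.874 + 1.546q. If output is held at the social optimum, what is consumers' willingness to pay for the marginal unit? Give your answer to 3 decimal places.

P = $76.160

Social marginal cost = private MC + MEC = 52.959 + 3.132q.
Set SMC = demand: 52.959 + 3.132q = 89.168 - 1.756q → q* = 7.4077.
Consumer price on the demand curve at q*: 89.168 − 1.756×7.4077 = 76.1601.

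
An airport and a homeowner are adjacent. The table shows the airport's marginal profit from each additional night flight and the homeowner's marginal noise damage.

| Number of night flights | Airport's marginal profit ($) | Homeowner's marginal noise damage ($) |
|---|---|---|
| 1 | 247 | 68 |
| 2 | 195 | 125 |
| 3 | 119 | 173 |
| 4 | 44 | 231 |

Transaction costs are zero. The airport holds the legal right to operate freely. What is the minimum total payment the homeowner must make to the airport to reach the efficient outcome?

$163

Left alone the airport would choose level 4 (marginal profit stays positive).
Efficient level: k* = 2 (marginal profit ≥ marginal noise damage through 2).
The homeowner must at least cover the airport's forgone profit from cutting 4→2: 119 + 44 = 163.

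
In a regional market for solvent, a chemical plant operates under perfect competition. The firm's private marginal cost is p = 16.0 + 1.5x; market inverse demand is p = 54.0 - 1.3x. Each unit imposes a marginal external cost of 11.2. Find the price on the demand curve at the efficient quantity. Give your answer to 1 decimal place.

Social marginal cost = private MC + MEC = 27.2 + 1.5x.
Set SMC = demand: 27.2 + 1.5x = 54.0 - 1.3x → x* = 9.5714.
Consumer price on the demand curve at x*: 54.0 − 1.3×9.5714 = 41.5572.

P = 41.6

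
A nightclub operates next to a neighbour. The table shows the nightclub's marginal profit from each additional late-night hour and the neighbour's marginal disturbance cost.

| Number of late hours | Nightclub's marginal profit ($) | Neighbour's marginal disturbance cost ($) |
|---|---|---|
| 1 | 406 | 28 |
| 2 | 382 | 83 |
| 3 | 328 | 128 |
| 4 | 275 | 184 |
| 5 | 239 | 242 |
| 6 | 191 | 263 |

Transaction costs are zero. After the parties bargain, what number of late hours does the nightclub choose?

Bargaining reaches the level where marginal profit last exceeds marginal disturbance cost.
That holds through level 4 (275 ≥ 184) but not at 5 (239 < 242).

4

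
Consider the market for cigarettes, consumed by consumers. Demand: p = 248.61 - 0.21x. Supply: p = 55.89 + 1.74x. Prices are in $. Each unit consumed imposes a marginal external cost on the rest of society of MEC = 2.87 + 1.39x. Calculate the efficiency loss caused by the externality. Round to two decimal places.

DWL = $2944.40

Market equilibrium (private): 55.89 + 1.74x = 248.61 - 0.21x → x_m = 98.8308.
Social marginal benefit = demand − MEC = 245.74 - 1.60x.
Set SMB = MC: 245.74 - 1.60x = 55.89 + 1.74x → x* = 56.8413.
The welfare-loss triangle has base |x_m − x*| and height MEC(x_m) (the vertical gap between SMB and MC is zero at x* and MEC at x_m).
DWL = ½ × 41.9895 × 140.2448 = 2944.4045.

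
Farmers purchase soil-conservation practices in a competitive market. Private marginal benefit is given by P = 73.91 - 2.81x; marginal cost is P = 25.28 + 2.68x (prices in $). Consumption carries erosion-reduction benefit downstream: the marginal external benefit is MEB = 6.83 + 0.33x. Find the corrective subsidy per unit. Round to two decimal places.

subsidy = $10.38 per unit

Social marginal benefit = demand + MEB = 80.74 - 2.48x.
Set SMB = MC: 80.74 - 2.48x = 25.28 + 2.68x → x* = 10.7481.
The Pigouvian subsidy equals MEB at x*: 6.83 + 0.33×10.7481 = 10.3769.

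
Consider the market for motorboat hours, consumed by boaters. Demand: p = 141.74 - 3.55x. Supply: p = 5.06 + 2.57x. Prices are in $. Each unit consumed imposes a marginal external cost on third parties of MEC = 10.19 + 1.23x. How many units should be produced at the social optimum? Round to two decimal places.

Social marginal benefit = demand − MEC = 131.55 - 4.78x.
Set SMB = MC: 131.55 - 4.78x = 5.06 + 2.57x → x* = 17.2095.

x* = 17.21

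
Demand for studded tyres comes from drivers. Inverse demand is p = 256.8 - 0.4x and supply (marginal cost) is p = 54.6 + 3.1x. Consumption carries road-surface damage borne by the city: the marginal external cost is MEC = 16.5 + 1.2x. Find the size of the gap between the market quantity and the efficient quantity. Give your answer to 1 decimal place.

Market equilibrium (private): 54.6 + 3.1x = 256.8 - 0.4x → x_m = 57.7714.
Social marginal benefit = demand − MEC = 240.3 - 1.6x.
Set SMB = MC: 240.3 - 1.6x = 54.6 + 3.1x → x* = 39.5106.
Gap = |57.7714 − 39.5106| = 18.2608.

18.3 units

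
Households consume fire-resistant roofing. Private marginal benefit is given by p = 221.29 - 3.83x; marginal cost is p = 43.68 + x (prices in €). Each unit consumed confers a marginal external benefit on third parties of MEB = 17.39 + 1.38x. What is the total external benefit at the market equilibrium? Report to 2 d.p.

€1572.49

Market equilibrium (private): 43.68 + x = 221.29 - 3.83x → x_m = 36.7723.
Total external benefit = ∫₀^{x_m} (17.39 + 1.38x) dx = 17.39×36.7723 + ½×1.38×36.7723² = 1572.4897.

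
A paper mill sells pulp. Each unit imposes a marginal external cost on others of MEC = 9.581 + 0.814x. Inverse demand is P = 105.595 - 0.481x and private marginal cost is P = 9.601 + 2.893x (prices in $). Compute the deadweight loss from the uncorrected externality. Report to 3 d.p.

DWL = $127.975

Market equilibrium (private): 9.601 + 2.893x = 105.595 - 0.481x → x_m = 28.4511.
Social marginal cost = private MC + MEC = 19.182 + 3.707x.
Set SMC = demand: 19.182 + 3.707x = 105.595 - 0.481x → x* = 20.6335.
The loss is the area between SMC and demand from x* to x_m; with linear curves that's a triangle of height MEC(x_m).
DWL = ½ × 7.8176 × 32.7402 = 127.9749.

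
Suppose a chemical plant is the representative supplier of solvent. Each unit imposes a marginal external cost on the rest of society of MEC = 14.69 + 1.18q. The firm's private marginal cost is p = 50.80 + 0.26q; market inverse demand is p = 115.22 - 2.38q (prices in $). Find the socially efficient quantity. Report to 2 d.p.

q* = 13.02

Social marginal cost = private MC + MEC = 65.49 + 1.44q.
Set SMC = demand: 65.49 + 1.44q = 115.22 - 2.38q → q* = 13.0183.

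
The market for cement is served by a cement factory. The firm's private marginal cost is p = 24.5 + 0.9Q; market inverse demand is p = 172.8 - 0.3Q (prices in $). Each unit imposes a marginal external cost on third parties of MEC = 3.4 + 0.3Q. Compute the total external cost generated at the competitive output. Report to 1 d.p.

Market equilibrium (private): 24.5 + 0.9Q = 172.8 - 0.3Q → Q_m = 123.5833.
Total external cost = ∫₀^{Q_m} (3.4 + 0.3Q) dQ = 3.4×123.5833 + ½×0.3×123.5833² = 2711.1080.

$2711.1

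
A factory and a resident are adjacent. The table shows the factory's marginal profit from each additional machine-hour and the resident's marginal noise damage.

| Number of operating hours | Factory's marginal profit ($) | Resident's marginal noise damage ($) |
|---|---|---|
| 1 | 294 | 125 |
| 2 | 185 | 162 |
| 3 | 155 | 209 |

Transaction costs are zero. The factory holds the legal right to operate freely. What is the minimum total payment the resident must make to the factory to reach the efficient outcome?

$155

Left alone the factory would choose level 3 (marginal profit stays positive).
Efficient level: k* = 2 (marginal profit ≥ marginal noise damage through 2).
The resident must at least cover the factory's forgone profit from cutting 3→2: 155 = 155.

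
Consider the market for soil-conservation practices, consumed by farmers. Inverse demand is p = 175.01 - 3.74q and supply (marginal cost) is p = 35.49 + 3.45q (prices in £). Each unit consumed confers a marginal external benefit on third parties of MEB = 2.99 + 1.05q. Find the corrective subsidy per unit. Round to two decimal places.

subsidy = £27.36 per unit

Social marginal benefit = demand + MEB = 178.00 - 2.69q.
Set SMB = MC: 178.00 - 2.69q = 35.49 + 3.45q → q* = 23.2101.
The Pigouvian subsidy equals MEB at q*: 2.99 + 1.05×23.2101 = 27.3606.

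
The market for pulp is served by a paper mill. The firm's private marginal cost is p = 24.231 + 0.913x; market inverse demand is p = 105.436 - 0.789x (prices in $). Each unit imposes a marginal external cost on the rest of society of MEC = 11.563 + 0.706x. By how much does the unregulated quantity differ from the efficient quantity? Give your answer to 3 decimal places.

18.790 units

Market equilibrium (private): 24.231 + 0.913x = 105.436 - 0.789x → x_m = 47.7115.
Social marginal cost = private MC + MEC = 35.794 + 1.619x.
Set SMC = demand: 35.794 + 1.619x = 105.436 - 0.789x → x* = 28.9211.
Gap = |47.7115 − 28.9211| = 18.7904.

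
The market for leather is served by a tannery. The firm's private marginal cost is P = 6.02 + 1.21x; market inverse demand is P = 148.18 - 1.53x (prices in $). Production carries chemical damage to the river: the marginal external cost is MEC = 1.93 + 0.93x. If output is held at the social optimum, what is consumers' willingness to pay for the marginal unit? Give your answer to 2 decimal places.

P = $89.72

Social marginal cost = private MC + MEC = 7.95 + 2.14x.
Set SMC = demand: 7.95 + 2.14x = 148.18 - 1.53x → x* = 38.2098.
Consumer price on the demand curve at x*: 148.18 − 1.53×38.2098 = 89.7190.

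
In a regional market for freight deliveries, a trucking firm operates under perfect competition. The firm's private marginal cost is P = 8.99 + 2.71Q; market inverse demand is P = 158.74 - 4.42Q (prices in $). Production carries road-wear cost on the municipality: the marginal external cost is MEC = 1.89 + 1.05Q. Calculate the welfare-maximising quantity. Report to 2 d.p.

Q* = 18.08

Social marginal cost = private MC + MEC = 10.88 + 3.76Q.
Set SMC = demand: 10.88 + 3.76Q = 158.74 - 4.42Q → Q* = 18.0758.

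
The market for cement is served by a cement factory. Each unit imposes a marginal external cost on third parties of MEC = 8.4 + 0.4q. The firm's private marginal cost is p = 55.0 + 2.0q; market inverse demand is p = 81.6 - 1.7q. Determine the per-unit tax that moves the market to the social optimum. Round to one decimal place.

tax = 10.2 per unit

Social marginal cost = private MC + MEC = 63.4 + 2.4q.
Set SMC = demand: 63.4 + 2.4q = 81.6 - 1.7q → q* = 4.4390.
The Pigouvian tax equals MEC at q*: 8.4 + 0.4×4.4390 = 10.1756.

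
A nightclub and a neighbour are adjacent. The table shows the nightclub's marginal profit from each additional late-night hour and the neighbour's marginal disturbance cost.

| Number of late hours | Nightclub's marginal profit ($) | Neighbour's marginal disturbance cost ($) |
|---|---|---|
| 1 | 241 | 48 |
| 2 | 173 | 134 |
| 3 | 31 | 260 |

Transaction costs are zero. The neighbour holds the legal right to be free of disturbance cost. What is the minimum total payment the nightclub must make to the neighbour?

$182

Efficient level: marginal profit ≥ marginal disturbance cost through level 2, so k* = 2.
With the neighbour holding the right, the nightclub must at least compensate total damage at k*: 48 + 134 = 182.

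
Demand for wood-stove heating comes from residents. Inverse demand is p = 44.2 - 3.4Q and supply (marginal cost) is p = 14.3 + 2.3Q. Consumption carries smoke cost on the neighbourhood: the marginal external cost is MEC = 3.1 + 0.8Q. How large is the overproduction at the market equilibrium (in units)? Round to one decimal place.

Market equilibrium (private): 14.3 + 2.3Q = 44.2 - 3.4Q → Q_m = 5.2456.
Social marginal benefit = demand − MEC = 41.1 - 4.2Q.
Set SMB = MC: 41.1 - 4.2Q = 14.3 + 2.3Q → Q* = 4.1231.
Gap = |5.2456 − 4.1231| = 1.1225.

1.1 units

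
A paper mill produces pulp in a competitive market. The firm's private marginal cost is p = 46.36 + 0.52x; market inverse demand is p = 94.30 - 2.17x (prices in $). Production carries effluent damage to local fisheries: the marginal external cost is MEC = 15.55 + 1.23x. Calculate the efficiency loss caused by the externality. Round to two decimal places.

DWL = $179.09

Market equilibrium (private): 46.36 + 0.52x = 94.30 - 2.17x → x_m = 17.8216.
Social marginal cost = private MC + MEC = 61.91 + 1.75x.
Set SMC = demand: 61.91 + 1.75x = 94.30 - 2.17x → x* = 8.2628.
Height of the DWL triangle at x_m is SMC(x_m) − demand(x_m) = MEC(x_m) = 37.4705.
DWL = ½ × 9.5588 × 37.4705 = 179.0865.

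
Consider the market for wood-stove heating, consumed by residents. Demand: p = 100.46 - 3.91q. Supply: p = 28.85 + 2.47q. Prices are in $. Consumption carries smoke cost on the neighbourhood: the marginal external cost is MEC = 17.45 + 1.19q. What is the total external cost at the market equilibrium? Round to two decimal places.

Market equilibrium (private): 28.85 + 2.47q = 100.46 - 3.91q → q_m = 11.2241.
Total external cost = ∫₀^{q_m} (17.45 + 1.19q) dq = 17.45×11.2241 + ½×1.19×11.2241² = 270.8189.

$270.82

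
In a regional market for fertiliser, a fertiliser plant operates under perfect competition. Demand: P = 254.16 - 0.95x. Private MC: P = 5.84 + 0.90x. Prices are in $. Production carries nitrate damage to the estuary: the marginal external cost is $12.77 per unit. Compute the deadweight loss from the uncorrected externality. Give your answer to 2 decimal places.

DWL = $44.07

Market equilibrium (private): 5.84 + 0.90x = 254.16 - 0.95x → x_m = 134.2270.
Social marginal cost = private MC + MEC = 18.61 + 0.90x.
Set SMC = demand: 18.61 + 0.90x = 254.16 - 0.95x → x* = 127.3243.
The loss is the area between SMC and demand from x* to x_m; with linear curves that's a triangle of height MEC(x_m).
DWL = ½ × 6.9027 × 12.7700 = 44.0737.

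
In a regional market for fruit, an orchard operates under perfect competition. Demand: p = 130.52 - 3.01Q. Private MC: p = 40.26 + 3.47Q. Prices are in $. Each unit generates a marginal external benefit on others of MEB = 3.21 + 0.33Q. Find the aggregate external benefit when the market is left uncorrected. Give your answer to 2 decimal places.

$76.72

Market equilibrium (private): 40.26 + 3.47Q = 130.52 - 3.01Q → Q_m = 13.9290.
Total external benefit = ∫₀^{Q_m} (3.21 + 0.33Q) dQ = 3.21×13.9290 + ½×0.33×13.9290² = 76.7249.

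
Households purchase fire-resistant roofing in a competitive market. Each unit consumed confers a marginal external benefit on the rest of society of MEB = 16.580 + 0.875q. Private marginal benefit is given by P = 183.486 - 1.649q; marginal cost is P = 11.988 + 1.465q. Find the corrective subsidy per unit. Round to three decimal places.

Social marginal benefit = demand + MEB = 200.066 - 0.774q.
Set SMB = MC: 200.066 - 0.774q = 11.988 + 1.465q → q* = 84.0009.
The Pigouvian subsidy equals MEB at q*: 16.580 + 0.875×84.0009 = 90.0808.

subsidy = 90.081 per unit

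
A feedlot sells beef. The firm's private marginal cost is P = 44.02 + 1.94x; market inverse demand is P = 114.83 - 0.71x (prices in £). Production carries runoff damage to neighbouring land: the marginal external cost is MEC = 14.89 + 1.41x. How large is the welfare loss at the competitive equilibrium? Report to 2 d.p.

DWL = £340.30

Market equilibrium (private): 44.02 + 1.94x = 114.83 - 0.71x → x_m = 26.7208.
Social marginal cost = private MC + MEC = 58.91 + 3.35x.
Set SMC = demand: 58.91 + 3.35x = 114.83 - 0.71x → x* = 13.7734.
The loss is the area between SMC and demand from x* to x_m; with linear curves that's a triangle of height MEC(x_m).
DWL = ½ × 12.9474 × 52.5663 = 340.2985.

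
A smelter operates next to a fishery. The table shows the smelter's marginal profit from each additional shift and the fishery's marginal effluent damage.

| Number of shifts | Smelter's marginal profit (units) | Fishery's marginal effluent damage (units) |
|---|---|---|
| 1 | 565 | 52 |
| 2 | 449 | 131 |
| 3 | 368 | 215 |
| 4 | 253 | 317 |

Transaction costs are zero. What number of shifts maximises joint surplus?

3

Bargaining reaches the level where marginal profit last exceeds marginal effluent damage.
That holds through level 3 (368 ≥ 215) but not at 4 (253 < 317).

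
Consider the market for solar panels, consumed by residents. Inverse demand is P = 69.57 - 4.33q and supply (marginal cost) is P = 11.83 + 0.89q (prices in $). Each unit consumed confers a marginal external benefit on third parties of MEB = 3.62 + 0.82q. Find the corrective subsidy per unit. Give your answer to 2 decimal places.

Social marginal benefit = demand + MEB = 73.19 - 3.51q.
Set SMB = MC: 73.19 - 3.51q = 11.83 + 0.89q → q* = 13.9455.
The Pigouvian subsidy equals MEB at q*: 3.62 + 0.82×13.9455 = 15.0553.

subsidy = $15.06 per unit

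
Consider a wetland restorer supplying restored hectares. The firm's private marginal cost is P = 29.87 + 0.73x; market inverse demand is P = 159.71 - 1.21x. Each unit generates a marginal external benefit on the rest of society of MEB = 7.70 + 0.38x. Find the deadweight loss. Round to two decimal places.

DWL = 351.85

Market equilibrium (private): 29.87 + 0.73x = 159.71 - 1.21x → x_m = 66.9278.
Social marginal cost = private MC − MEB = 22.17 + 0.35x.
Set SMC = demand: 22.17 + 0.35x = 159.71 - 1.21x → x* = 88.1667.
Between x* and x_m the wedge demand − SMC runs linearly from 0 to MEB(x_m), so the loss is a triangle.
DWL = ½ × 21.2389 × 33.1326 = 351.8500.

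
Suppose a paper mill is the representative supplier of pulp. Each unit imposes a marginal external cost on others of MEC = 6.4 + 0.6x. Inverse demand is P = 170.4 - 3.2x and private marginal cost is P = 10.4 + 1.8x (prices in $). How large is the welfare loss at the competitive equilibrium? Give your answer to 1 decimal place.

DWL = $58.5

Market equilibrium (private): 10.4 + 1.8x = 170.4 - 3.2x → x_m = 32.0000.
Social marginal cost = private MC + MEC = 16.8 + 2.4x.
Set SMC = demand: 16.8 + 2.4x = 170.4 - 3.2x → x* = 27.4286.
Height of the DWL triangle at x_m is SMC(x_m) − demand(x_m) = MEC(x_m) = 25.6000.
DWL = ½ × 4.5714 × 25.6000 = 58.5139.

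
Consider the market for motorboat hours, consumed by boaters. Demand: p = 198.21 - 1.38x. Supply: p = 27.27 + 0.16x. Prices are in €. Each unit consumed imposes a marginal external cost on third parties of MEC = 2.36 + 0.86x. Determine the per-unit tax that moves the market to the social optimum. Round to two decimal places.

Social marginal benefit = demand − MEC = 195.85 - 2.24x.
Set SMB = MC: 195.85 - 2.24x = 27.27 + 0.16x → x* = 70.2417.
The Pigouvian tax equals MEC at x*: 2.36 + 0.86×70.2417 = 62.7679.

tax = €62.77 per unit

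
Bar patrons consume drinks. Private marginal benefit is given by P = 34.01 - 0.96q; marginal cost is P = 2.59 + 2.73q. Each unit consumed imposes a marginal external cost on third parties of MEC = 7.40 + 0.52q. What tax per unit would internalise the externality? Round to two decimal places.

Social marginal benefit = demand − MEC = 26.61 - 1.48q.
Set SMB = MC: 26.61 - 1.48q = 2.59 + 2.73q → q* = 5.7055.
The Pigouvian tax equals MEC at q*: 7.40 + 0.52×5.7055 = 10.3669.

tax = 10.37 per unit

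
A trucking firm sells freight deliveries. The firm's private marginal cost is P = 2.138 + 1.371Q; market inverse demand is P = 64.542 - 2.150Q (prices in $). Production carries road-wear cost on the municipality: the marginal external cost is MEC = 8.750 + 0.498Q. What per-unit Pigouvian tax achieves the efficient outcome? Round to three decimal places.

tax = $15.398 per unit

Social marginal cost = private MC + MEC = 10.888 + 1.869Q.
Set SMC = demand: 10.888 + 1.869Q = 64.542 - 2.150Q → Q* = 13.3501.
The Pigouvian tax equals MEC at Q*: 8.750 + 0.498×13.3501 = 15.3983.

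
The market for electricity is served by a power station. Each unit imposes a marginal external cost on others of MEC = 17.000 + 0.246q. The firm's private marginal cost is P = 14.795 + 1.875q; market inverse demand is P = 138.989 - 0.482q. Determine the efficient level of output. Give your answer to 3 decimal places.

q* = 41.181

Social marginal cost = private MC + MEC = 31.795 + 2.121q.
Set SMC = demand: 31.795 + 2.121q = 138.989 - 0.482q → q* = 41.1809.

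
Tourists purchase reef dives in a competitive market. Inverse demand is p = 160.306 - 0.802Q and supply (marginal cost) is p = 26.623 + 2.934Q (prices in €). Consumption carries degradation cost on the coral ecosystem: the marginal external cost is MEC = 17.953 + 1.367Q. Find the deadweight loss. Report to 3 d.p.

DWL = €438.102

Market equilibrium (private): 26.623 + 2.934Q = 160.306 - 0.802Q → Q_m = 35.7824.
Social marginal benefit = demand − MEC = 142.353 - 2.169Q.
Set SMB = MC: 142.353 - 2.169Q = 26.623 + 2.934Q → Q* = 22.6788.
Height of the DWL triangle at Q_m is MC(Q_m) − SMB(Q_m) = MEC(Q_m) = 66.8675.
DWL = ½ × 13.1036 × 66.8675 = 438.1025.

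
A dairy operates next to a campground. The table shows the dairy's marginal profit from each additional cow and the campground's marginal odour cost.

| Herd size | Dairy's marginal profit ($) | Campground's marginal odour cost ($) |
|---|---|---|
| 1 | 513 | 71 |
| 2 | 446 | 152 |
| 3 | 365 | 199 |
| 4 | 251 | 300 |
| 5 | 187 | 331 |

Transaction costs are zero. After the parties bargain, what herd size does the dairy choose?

3

Bargaining reaches the level where marginal profit last exceeds marginal odour cost.
That holds through level 3 (365 ≥ 199) but not at 4 (251 < 300).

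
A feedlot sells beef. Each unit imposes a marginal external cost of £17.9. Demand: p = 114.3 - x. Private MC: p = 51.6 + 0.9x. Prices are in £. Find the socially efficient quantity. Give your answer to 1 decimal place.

x* = 23.6

Social marginal cost = private MC + MEC = 69.5 + 0.9x.
Set SMC = demand: 69.5 + 0.9x = 114.3 - x → x* = 23.5789.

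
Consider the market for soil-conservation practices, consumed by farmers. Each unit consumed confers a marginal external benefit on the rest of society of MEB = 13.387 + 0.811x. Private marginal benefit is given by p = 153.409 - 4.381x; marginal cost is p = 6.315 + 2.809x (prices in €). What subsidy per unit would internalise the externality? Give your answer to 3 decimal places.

subsidy = €33.790 per unit

Social marginal benefit = demand + MEB = 166.796 - 3.570x.
Set SMB = MC: 166.796 - 3.570x = 6.315 + 2.809x → x* = 25.1577.
The Pigouvian subsidy equals MEB at x*: 13.387 + 0.811×25.1577 = 33.7899.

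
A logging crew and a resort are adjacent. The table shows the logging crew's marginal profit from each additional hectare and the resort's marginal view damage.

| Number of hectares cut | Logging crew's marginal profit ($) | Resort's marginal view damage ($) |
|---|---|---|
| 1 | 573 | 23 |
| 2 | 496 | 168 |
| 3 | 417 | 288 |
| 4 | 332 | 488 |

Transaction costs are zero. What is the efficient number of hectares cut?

3

Bargaining reaches the level where marginal profit last exceeds marginal view damage.
That holds through level 3 (417 ≥ 288) but not at 4 (332 < 488).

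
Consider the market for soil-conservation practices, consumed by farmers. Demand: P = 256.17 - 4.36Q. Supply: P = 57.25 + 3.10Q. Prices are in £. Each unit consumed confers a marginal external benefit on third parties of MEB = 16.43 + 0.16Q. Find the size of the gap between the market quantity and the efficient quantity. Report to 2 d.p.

Market equilibrium (private): 57.25 + 3.10Q = 256.17 - 4.36Q → Q_m = 26.6649.
Social marginal benefit = demand + MEB = 272.60 - 4.20Q.
Set SMB = MC: 272.60 - 4.20Q = 57.25 + 3.10Q → Q* = 29.5000.
Gap = |26.6649 − 29.5000| = 2.8351.

2.84 units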